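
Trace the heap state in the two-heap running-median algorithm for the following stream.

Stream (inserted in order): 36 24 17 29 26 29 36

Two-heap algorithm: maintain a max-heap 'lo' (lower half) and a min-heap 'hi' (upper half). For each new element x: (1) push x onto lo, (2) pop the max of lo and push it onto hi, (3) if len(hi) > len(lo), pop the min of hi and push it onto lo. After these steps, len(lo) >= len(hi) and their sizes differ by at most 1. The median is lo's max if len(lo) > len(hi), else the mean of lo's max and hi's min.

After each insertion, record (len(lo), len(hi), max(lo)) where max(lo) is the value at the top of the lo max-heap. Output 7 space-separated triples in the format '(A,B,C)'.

Step 1: insert 36 -> lo=[36] hi=[] -> (len(lo)=1, len(hi)=0, max(lo)=36)
Step 2: insert 24 -> lo=[24] hi=[36] -> (len(lo)=1, len(hi)=1, max(lo)=24)
Step 3: insert 17 -> lo=[17, 24] hi=[36] -> (len(lo)=2, len(hi)=1, max(lo)=24)
Step 4: insert 29 -> lo=[17, 24] hi=[29, 36] -> (len(lo)=2, len(hi)=2, max(lo)=24)
Step 5: insert 26 -> lo=[17, 24, 26] hi=[29, 36] -> (len(lo)=3, len(hi)=2, max(lo)=26)
Step 6: insert 29 -> lo=[17, 24, 26] hi=[29, 29, 36] -> (len(lo)=3, len(hi)=3, max(lo)=26)
Step 7: insert 36 -> lo=[17, 24, 26, 29] hi=[29, 36, 36] -> (len(lo)=4, len(hi)=3, max(lo)=29)

Answer: (1,0,36) (1,1,24) (2,1,24) (2,2,24) (3,2,26) (3,3,26) (4,3,29)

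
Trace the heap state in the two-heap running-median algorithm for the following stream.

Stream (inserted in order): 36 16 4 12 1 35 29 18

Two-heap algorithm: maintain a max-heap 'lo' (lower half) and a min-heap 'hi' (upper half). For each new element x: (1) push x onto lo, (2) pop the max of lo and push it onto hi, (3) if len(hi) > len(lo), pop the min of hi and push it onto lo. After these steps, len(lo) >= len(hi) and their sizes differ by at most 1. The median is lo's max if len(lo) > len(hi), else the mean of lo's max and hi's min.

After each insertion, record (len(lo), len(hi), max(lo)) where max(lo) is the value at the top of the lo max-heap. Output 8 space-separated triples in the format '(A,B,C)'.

Step 1: insert 36 -> lo=[36] hi=[] -> (len(lo)=1, len(hi)=0, max(lo)=36)
Step 2: insert 16 -> lo=[16] hi=[36] -> (len(lo)=1, len(hi)=1, max(lo)=16)
Step 3: insert 4 -> lo=[4, 16] hi=[36] -> (len(lo)=2, len(hi)=1, max(lo)=16)
Step 4: insert 12 -> lo=[4, 12] hi=[16, 36] -> (len(lo)=2, len(hi)=2, max(lo)=12)
Step 5: insert 1 -> lo=[1, 4, 12] hi=[16, 36] -> (len(lo)=3, len(hi)=2, max(lo)=12)
Step 6: insert 35 -> lo=[1, 4, 12] hi=[16, 35, 36] -> (len(lo)=3, len(hi)=3, max(lo)=12)
Step 7: insert 29 -> lo=[1, 4, 12, 16] hi=[29, 35, 36] -> (len(lo)=4, len(hi)=3, max(lo)=16)
Step 8: insert 18 -> lo=[1, 4, 12, 16] hi=[18, 29, 35, 36] -> (len(lo)=4, len(hi)=4, max(lo)=16)

Answer: (1,0,36) (1,1,16) (2,1,16) (2,2,12) (3,2,12) (3,3,12) (4,3,16) (4,4,16)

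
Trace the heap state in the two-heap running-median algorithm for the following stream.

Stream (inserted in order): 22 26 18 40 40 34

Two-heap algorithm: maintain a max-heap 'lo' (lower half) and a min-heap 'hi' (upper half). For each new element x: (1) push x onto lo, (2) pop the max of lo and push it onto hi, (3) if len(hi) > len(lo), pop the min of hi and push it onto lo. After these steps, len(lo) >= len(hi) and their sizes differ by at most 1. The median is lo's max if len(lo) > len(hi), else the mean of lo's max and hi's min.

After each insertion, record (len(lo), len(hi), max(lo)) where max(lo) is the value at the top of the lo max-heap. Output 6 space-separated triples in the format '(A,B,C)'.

Answer: (1,0,22) (1,1,22) (2,1,22) (2,2,22) (3,2,26) (3,3,26)

Derivation:
Step 1: insert 22 -> lo=[22] hi=[] -> (len(lo)=1, len(hi)=0, max(lo)=22)
Step 2: insert 26 -> lo=[22] hi=[26] -> (len(lo)=1, len(hi)=1, max(lo)=22)
Step 3: insert 18 -> lo=[18, 22] hi=[26] -> (len(lo)=2, len(hi)=1, max(lo)=22)
Step 4: insert 40 -> lo=[18, 22] hi=[26, 40] -> (len(lo)=2, len(hi)=2, max(lo)=22)
Step 5: insert 40 -> lo=[18, 22, 26] hi=[40, 40] -> (len(lo)=3, len(hi)=2, max(lo)=26)
Step 6: insert 34 -> lo=[18, 22, 26] hi=[34, 40, 40] -> (len(lo)=3, len(hi)=3, max(lo)=26)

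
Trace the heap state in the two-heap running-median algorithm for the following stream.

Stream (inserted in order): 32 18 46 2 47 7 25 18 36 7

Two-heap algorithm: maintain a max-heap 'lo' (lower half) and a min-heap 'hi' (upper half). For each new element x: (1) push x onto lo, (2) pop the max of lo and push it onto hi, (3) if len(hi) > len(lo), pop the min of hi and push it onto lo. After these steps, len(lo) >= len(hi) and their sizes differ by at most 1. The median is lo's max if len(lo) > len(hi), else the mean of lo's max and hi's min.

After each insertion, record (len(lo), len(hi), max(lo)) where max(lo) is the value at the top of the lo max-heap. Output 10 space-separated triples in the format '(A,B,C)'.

Answer: (1,0,32) (1,1,18) (2,1,32) (2,2,18) (3,2,32) (3,3,18) (4,3,25) (4,4,18) (5,4,25) (5,5,18)

Derivation:
Step 1: insert 32 -> lo=[32] hi=[] -> (len(lo)=1, len(hi)=0, max(lo)=32)
Step 2: insert 18 -> lo=[18] hi=[32] -> (len(lo)=1, len(hi)=1, max(lo)=18)
Step 3: insert 46 -> lo=[18, 32] hi=[46] -> (len(lo)=2, len(hi)=1, max(lo)=32)
Step 4: insert 2 -> lo=[2, 18] hi=[32, 46] -> (len(lo)=2, len(hi)=2, max(lo)=18)
Step 5: insert 47 -> lo=[2, 18, 32] hi=[46, 47] -> (len(lo)=3, len(hi)=2, max(lo)=32)
Step 6: insert 7 -> lo=[2, 7, 18] hi=[32, 46, 47] -> (len(lo)=3, len(hi)=3, max(lo)=18)
Step 7: insert 25 -> lo=[2, 7, 18, 25] hi=[32, 46, 47] -> (len(lo)=4, len(hi)=3, max(lo)=25)
Step 8: insert 18 -> lo=[2, 7, 18, 18] hi=[25, 32, 46, 47] -> (len(lo)=4, len(hi)=4, max(lo)=18)
Step 9: insert 36 -> lo=[2, 7, 18, 18, 25] hi=[32, 36, 46, 47] -> (len(lo)=5, len(hi)=4, max(lo)=25)
Step 10: insert 7 -> lo=[2, 7, 7, 18, 18] hi=[25, 32, 36, 46, 47] -> (len(lo)=5, len(hi)=5, max(lo)=18)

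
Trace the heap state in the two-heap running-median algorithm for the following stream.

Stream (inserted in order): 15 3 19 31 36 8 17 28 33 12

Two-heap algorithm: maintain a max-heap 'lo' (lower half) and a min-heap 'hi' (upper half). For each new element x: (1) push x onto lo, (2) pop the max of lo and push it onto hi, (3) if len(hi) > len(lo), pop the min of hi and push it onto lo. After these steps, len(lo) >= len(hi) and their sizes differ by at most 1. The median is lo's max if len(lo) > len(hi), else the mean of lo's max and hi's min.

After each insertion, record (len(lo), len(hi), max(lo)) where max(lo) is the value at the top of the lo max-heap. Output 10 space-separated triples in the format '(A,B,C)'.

Step 1: insert 15 -> lo=[15] hi=[] -> (len(lo)=1, len(hi)=0, max(lo)=15)
Step 2: insert 3 -> lo=[3] hi=[15] -> (len(lo)=1, len(hi)=1, max(lo)=3)
Step 3: insert 19 -> lo=[3, 15] hi=[19] -> (len(lo)=2, len(hi)=1, max(lo)=15)
Step 4: insert 31 -> lo=[3, 15] hi=[19, 31] -> (len(lo)=2, len(hi)=2, max(lo)=15)
Step 5: insert 36 -> lo=[3, 15, 19] hi=[31, 36] -> (len(lo)=3, len(hi)=2, max(lo)=19)
Step 6: insert 8 -> lo=[3, 8, 15] hi=[19, 31, 36] -> (len(lo)=3, len(hi)=3, max(lo)=15)
Step 7: insert 17 -> lo=[3, 8, 15, 17] hi=[19, 31, 36] -> (len(lo)=4, len(hi)=3, max(lo)=17)
Step 8: insert 28 -> lo=[3, 8, 15, 17] hi=[19, 28, 31, 36] -> (len(lo)=4, len(hi)=4, max(lo)=17)
Step 9: insert 33 -> lo=[3, 8, 15, 17, 19] hi=[28, 31, 33, 36] -> (len(lo)=5, len(hi)=4, max(lo)=19)
Step 10: insert 12 -> lo=[3, 8, 12, 15, 17] hi=[19, 28, 31, 33, 36] -> (len(lo)=5, len(hi)=5, max(lo)=17)

Answer: (1,0,15) (1,1,3) (2,1,15) (2,2,15) (3,2,19) (3,3,15) (4,3,17) (4,4,17) (5,4,19) (5,5,17)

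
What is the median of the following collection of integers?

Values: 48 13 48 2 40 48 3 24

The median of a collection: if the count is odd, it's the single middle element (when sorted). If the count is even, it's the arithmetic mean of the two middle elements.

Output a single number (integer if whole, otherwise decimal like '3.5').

Answer: 32

Derivation:
Step 1: insert 48 -> lo=[48] (size 1, max 48) hi=[] (size 0) -> median=48
Step 2: insert 13 -> lo=[13] (size 1, max 13) hi=[48] (size 1, min 48) -> median=30.5
Step 3: insert 48 -> lo=[13, 48] (size 2, max 48) hi=[48] (size 1, min 48) -> median=48
Step 4: insert 2 -> lo=[2, 13] (size 2, max 13) hi=[48, 48] (size 2, min 48) -> median=30.5
Step 5: insert 40 -> lo=[2, 13, 40] (size 3, max 40) hi=[48, 48] (size 2, min 48) -> median=40
Step 6: insert 48 -> lo=[2, 13, 40] (size 3, max 40) hi=[48, 48, 48] (size 3, min 48) -> median=44
Step 7: insert 3 -> lo=[2, 3, 13, 40] (size 4, max 40) hi=[48, 48, 48] (size 3, min 48) -> median=40
Step 8: insert 24 -> lo=[2, 3, 13, 24] (size 4, max 24) hi=[40, 48, 48, 48] (size 4, min 40) -> median=32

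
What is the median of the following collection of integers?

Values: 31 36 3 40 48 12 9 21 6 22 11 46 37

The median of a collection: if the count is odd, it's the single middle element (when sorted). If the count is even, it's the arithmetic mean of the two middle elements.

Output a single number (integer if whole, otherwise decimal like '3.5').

Step 1: insert 31 -> lo=[31] (size 1, max 31) hi=[] (size 0) -> median=31
Step 2: insert 36 -> lo=[31] (size 1, max 31) hi=[36] (size 1, min 36) -> median=33.5
Step 3: insert 3 -> lo=[3, 31] (size 2, max 31) hi=[36] (size 1, min 36) -> median=31
Step 4: insert 40 -> lo=[3, 31] (size 2, max 31) hi=[36, 40] (size 2, min 36) -> median=33.5
Step 5: insert 48 -> lo=[3, 31, 36] (size 3, max 36) hi=[40, 48] (size 2, min 40) -> median=36
Step 6: insert 12 -> lo=[3, 12, 31] (size 3, max 31) hi=[36, 40, 48] (size 3, min 36) -> median=33.5
Step 7: insert 9 -> lo=[3, 9, 12, 31] (size 4, max 31) hi=[36, 40, 48] (size 3, min 36) -> median=31
Step 8: insert 21 -> lo=[3, 9, 12, 21] (size 4, max 21) hi=[31, 36, 40, 48] (size 4, min 31) -> median=26
Step 9: insert 6 -> lo=[3, 6, 9, 12, 21] (size 5, max 21) hi=[31, 36, 40, 48] (size 4, min 31) -> median=21
Step 10: insert 22 -> lo=[3, 6, 9, 12, 21] (size 5, max 21) hi=[22, 31, 36, 40, 48] (size 5, min 22) -> median=21.5
Step 11: insert 11 -> lo=[3, 6, 9, 11, 12, 21] (size 6, max 21) hi=[22, 31, 36, 40, 48] (size 5, min 22) -> median=21
Step 12: insert 46 -> lo=[3, 6, 9, 11, 12, 21] (size 6, max 21) hi=[22, 31, 36, 40, 46, 48] (size 6, min 22) -> median=21.5
Step 13: insert 37 -> lo=[3, 6, 9, 11, 12, 21, 22] (size 7, max 22) hi=[31, 36, 37, 40, 46, 48] (size 6, min 31) -> median=22

Answer: 22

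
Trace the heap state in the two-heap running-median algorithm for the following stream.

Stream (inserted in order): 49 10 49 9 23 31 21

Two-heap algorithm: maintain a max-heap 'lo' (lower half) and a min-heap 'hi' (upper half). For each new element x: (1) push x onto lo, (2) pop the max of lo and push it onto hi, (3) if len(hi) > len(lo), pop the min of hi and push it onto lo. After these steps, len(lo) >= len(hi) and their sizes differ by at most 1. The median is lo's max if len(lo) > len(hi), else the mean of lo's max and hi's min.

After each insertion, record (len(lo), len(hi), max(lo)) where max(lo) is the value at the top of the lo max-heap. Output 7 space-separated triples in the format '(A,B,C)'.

Answer: (1,0,49) (1,1,10) (2,1,49) (2,2,10) (3,2,23) (3,3,23) (4,3,23)

Derivation:
Step 1: insert 49 -> lo=[49] hi=[] -> (len(lo)=1, len(hi)=0, max(lo)=49)
Step 2: insert 10 -> lo=[10] hi=[49] -> (len(lo)=1, len(hi)=1, max(lo)=10)
Step 3: insert 49 -> lo=[10, 49] hi=[49] -> (len(lo)=2, len(hi)=1, max(lo)=49)
Step 4: insert 9 -> lo=[9, 10] hi=[49, 49] -> (len(lo)=2, len(hi)=2, max(lo)=10)
Step 5: insert 23 -> lo=[9, 10, 23] hi=[49, 49] -> (len(lo)=3, len(hi)=2, max(lo)=23)
Step 6: insert 31 -> lo=[9, 10, 23] hi=[31, 49, 49] -> (len(lo)=3, len(hi)=3, max(lo)=23)
Step 7: insert 21 -> lo=[9, 10, 21, 23] hi=[31, 49, 49] -> (len(lo)=4, len(hi)=3, max(lo)=23)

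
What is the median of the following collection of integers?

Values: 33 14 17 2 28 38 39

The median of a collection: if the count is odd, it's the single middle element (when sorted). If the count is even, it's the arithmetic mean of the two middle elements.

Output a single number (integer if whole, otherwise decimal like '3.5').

Answer: 28

Derivation:
Step 1: insert 33 -> lo=[33] (size 1, max 33) hi=[] (size 0) -> median=33
Step 2: insert 14 -> lo=[14] (size 1, max 14) hi=[33] (size 1, min 33) -> median=23.5
Step 3: insert 17 -> lo=[14, 17] (size 2, max 17) hi=[33] (size 1, min 33) -> median=17
Step 4: insert 2 -> lo=[2, 14] (size 2, max 14) hi=[17, 33] (size 2, min 17) -> median=15.5
Step 5: insert 28 -> lo=[2, 14, 17] (size 3, max 17) hi=[28, 33] (size 2, min 28) -> median=17
Step 6: insert 38 -> lo=[2, 14, 17] (size 3, max 17) hi=[28, 33, 38] (size 3, min 28) -> median=22.5
Step 7: insert 39 -> lo=[2, 14, 17, 28] (size 4, max 28) hi=[33, 38, 39] (size 3, min 33) -> median=28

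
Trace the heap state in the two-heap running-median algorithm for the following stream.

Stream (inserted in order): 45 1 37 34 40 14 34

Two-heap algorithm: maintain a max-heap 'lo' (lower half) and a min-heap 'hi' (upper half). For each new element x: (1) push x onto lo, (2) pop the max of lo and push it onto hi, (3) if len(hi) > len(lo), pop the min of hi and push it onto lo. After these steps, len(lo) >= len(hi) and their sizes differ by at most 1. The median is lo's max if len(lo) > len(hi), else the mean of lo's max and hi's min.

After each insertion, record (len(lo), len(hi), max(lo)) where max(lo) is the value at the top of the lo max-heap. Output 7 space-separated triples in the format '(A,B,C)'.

Step 1: insert 45 -> lo=[45] hi=[] -> (len(lo)=1, len(hi)=0, max(lo)=45)
Step 2: insert 1 -> lo=[1] hi=[45] -> (len(lo)=1, len(hi)=1, max(lo)=1)
Step 3: insert 37 -> lo=[1, 37] hi=[45] -> (len(lo)=2, len(hi)=1, max(lo)=37)
Step 4: insert 34 -> lo=[1, 34] hi=[37, 45] -> (len(lo)=2, len(hi)=2, max(lo)=34)
Step 5: insert 40 -> lo=[1, 34, 37] hi=[40, 45] -> (len(lo)=3, len(hi)=2, max(lo)=37)
Step 6: insert 14 -> lo=[1, 14, 34] hi=[37, 40, 45] -> (len(lo)=3, len(hi)=3, max(lo)=34)
Step 7: insert 34 -> lo=[1, 14, 34, 34] hi=[37, 40, 45] -> (len(lo)=4, len(hi)=3, max(lo)=34)

Answer: (1,0,45) (1,1,1) (2,1,37) (2,2,34) (3,2,37) (3,3,34) (4,3,34)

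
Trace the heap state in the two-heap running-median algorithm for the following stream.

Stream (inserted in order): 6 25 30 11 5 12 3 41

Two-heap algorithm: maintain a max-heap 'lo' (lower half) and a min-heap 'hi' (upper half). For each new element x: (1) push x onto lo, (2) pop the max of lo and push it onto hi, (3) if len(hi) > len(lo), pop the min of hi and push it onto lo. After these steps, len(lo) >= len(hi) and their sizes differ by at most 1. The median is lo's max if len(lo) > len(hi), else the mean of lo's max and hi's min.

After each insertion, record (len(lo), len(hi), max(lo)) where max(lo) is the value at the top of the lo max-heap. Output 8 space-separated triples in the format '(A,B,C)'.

Answer: (1,0,6) (1,1,6) (2,1,25) (2,2,11) (3,2,11) (3,3,11) (4,3,11) (4,4,11)

Derivation:
Step 1: insert 6 -> lo=[6] hi=[] -> (len(lo)=1, len(hi)=0, max(lo)=6)
Step 2: insert 25 -> lo=[6] hi=[25] -> (len(lo)=1, len(hi)=1, max(lo)=6)
Step 3: insert 30 -> lo=[6, 25] hi=[30] -> (len(lo)=2, len(hi)=1, max(lo)=25)
Step 4: insert 11 -> lo=[6, 11] hi=[25, 30] -> (len(lo)=2, len(hi)=2, max(lo)=11)
Step 5: insert 5 -> lo=[5, 6, 11] hi=[25, 30] -> (len(lo)=3, len(hi)=2, max(lo)=11)
Step 6: insert 12 -> lo=[5, 6, 11] hi=[12, 25, 30] -> (len(lo)=3, len(hi)=3, max(lo)=11)
Step 7: insert 3 -> lo=[3, 5, 6, 11] hi=[12, 25, 30] -> (len(lo)=4, len(hi)=3, max(lo)=11)
Step 8: insert 41 -> lo=[3, 5, 6, 11] hi=[12, 25, 30, 41] -> (len(lo)=4, len(hi)=4, max(lo)=11)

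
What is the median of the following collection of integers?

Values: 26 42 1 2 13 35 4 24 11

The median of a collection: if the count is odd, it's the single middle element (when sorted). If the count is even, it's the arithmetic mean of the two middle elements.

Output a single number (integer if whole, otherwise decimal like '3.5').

Answer: 13

Derivation:
Step 1: insert 26 -> lo=[26] (size 1, max 26) hi=[] (size 0) -> median=26
Step 2: insert 42 -> lo=[26] (size 1, max 26) hi=[42] (size 1, min 42) -> median=34
Step 3: insert 1 -> lo=[1, 26] (size 2, max 26) hi=[42] (size 1, min 42) -> median=26
Step 4: insert 2 -> lo=[1, 2] (size 2, max 2) hi=[26, 42] (size 2, min 26) -> median=14
Step 5: insert 13 -> lo=[1, 2, 13] (size 3, max 13) hi=[26, 42] (size 2, min 26) -> median=13
Step 6: insert 35 -> lo=[1, 2, 13] (size 3, max 13) hi=[26, 35, 42] (size 3, min 26) -> median=19.5
Step 7: insert 4 -> lo=[1, 2, 4, 13] (size 4, max 13) hi=[26, 35, 42] (size 3, min 26) -> median=13
Step 8: insert 24 -> lo=[1, 2, 4, 13] (size 4, max 13) hi=[24, 26, 35, 42] (size 4, min 24) -> median=18.5
Step 9: insert 11 -> lo=[1, 2, 4, 11, 13] (size 5, max 13) hi=[24, 26, 35, 42] (size 4, min 24) -> median=13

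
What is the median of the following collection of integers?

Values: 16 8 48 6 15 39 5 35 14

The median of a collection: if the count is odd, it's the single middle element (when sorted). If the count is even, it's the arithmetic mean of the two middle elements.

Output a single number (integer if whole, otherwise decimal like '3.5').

Step 1: insert 16 -> lo=[16] (size 1, max 16) hi=[] (size 0) -> median=16
Step 2: insert 8 -> lo=[8] (size 1, max 8) hi=[16] (size 1, min 16) -> median=12
Step 3: insert 48 -> lo=[8, 16] (size 2, max 16) hi=[48] (size 1, min 48) -> median=16
Step 4: insert 6 -> lo=[6, 8] (size 2, max 8) hi=[16, 48] (size 2, min 16) -> median=12
Step 5: insert 15 -> lo=[6, 8, 15] (size 3, max 15) hi=[16, 48] (size 2, min 16) -> median=15
Step 6: insert 39 -> lo=[6, 8, 15] (size 3, max 15) hi=[16, 39, 48] (size 3, min 16) -> median=15.5
Step 7: insert 5 -> lo=[5, 6, 8, 15] (size 4, max 15) hi=[16, 39, 48] (size 3, min 16) -> median=15
Step 8: insert 35 -> lo=[5, 6, 8, 15] (size 4, max 15) hi=[16, 35, 39, 48] (size 4, min 16) -> median=15.5
Step 9: insert 14 -> lo=[5, 6, 8, 14, 15] (size 5, max 15) hi=[16, 35, 39, 48] (size 4, min 16) -> median=15

Answer: 15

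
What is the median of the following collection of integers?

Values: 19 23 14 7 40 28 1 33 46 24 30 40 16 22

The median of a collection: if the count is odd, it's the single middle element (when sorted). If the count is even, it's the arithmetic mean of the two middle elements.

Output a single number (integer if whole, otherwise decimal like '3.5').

Answer: 23.5

Derivation:
Step 1: insert 19 -> lo=[19] (size 1, max 19) hi=[] (size 0) -> median=19
Step 2: insert 23 -> lo=[19] (size 1, max 19) hi=[23] (size 1, min 23) -> median=21
Step 3: insert 14 -> lo=[14, 19] (size 2, max 19) hi=[23] (size 1, min 23) -> median=19
Step 4: insert 7 -> lo=[7, 14] (size 2, max 14) hi=[19, 23] (size 2, min 19) -> median=16.5
Step 5: insert 40 -> lo=[7, 14, 19] (size 3, max 19) hi=[23, 40] (size 2, min 23) -> median=19
Step 6: insert 28 -> lo=[7, 14, 19] (size 3, max 19) hi=[23, 28, 40] (size 3, min 23) -> median=21
Step 7: insert 1 -> lo=[1, 7, 14, 19] (size 4, max 19) hi=[23, 28, 40] (size 3, min 23) -> median=19
Step 8: insert 33 -> lo=[1, 7, 14, 19] (size 4, max 19) hi=[23, 28, 33, 40] (size 4, min 23) -> median=21
Step 9: insert 46 -> lo=[1, 7, 14, 19, 23] (size 5, max 23) hi=[28, 33, 40, 46] (size 4, min 28) -> median=23
Step 10: insert 24 -> lo=[1, 7, 14, 19, 23] (size 5, max 23) hi=[24, 28, 33, 40, 46] (size 5, min 24) -> median=23.5
Step 11: insert 30 -> lo=[1, 7, 14, 19, 23, 24] (size 6, max 24) hi=[28, 30, 33, 40, 46] (size 5, min 28) -> median=24
Step 12: insert 40 -> lo=[1, 7, 14, 19, 23, 24] (size 6, max 24) hi=[28, 30, 33, 40, 40, 46] (size 6, min 28) -> median=26
Step 13: insert 16 -> lo=[1, 7, 14, 16, 19, 23, 24] (size 7, max 24) hi=[28, 30, 33, 40, 40, 46] (size 6, min 28) -> median=24
Step 14: insert 22 -> lo=[1, 7, 14, 16, 19, 22, 23] (size 7, max 23) hi=[24, 28, 30, 33, 40, 40, 46] (size 7, min 24) -> median=23.5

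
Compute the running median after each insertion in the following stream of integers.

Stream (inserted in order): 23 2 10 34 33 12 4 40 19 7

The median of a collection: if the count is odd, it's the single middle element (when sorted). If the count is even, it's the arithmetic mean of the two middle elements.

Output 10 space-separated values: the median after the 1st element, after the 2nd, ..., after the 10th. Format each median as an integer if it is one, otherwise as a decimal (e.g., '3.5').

Answer: 23 12.5 10 16.5 23 17.5 12 17.5 19 15.5

Derivation:
Step 1: insert 23 -> lo=[23] (size 1, max 23) hi=[] (size 0) -> median=23
Step 2: insert 2 -> lo=[2] (size 1, max 2) hi=[23] (size 1, min 23) -> median=12.5
Step 3: insert 10 -> lo=[2, 10] (size 2, max 10) hi=[23] (size 1, min 23) -> median=10
Step 4: insert 34 -> lo=[2, 10] (size 2, max 10) hi=[23, 34] (size 2, min 23) -> median=16.5
Step 5: insert 33 -> lo=[2, 10, 23] (size 3, max 23) hi=[33, 34] (size 2, min 33) -> median=23
Step 6: insert 12 -> lo=[2, 10, 12] (size 3, max 12) hi=[23, 33, 34] (size 3, min 23) -> median=17.5
Step 7: insert 4 -> lo=[2, 4, 10, 12] (size 4, max 12) hi=[23, 33, 34] (size 3, min 23) -> median=12
Step 8: insert 40 -> lo=[2, 4, 10, 12] (size 4, max 12) hi=[23, 33, 34, 40] (size 4, min 23) -> median=17.5
Step 9: insert 19 -> lo=[2, 4, 10, 12, 19] (size 5, max 19) hi=[23, 33, 34, 40] (size 4, min 23) -> median=19
Step 10: insert 7 -> lo=[2, 4, 7, 10, 12] (size 5, max 12) hi=[19, 23, 33, 34, 40] (size 5, min 19) -> median=15.5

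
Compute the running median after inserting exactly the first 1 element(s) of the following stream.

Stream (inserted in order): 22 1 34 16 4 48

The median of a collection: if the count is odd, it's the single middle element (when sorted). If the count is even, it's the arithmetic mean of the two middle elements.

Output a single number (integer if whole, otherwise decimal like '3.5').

Answer: 22

Derivation:
Step 1: insert 22 -> lo=[22] (size 1, max 22) hi=[] (size 0) -> median=22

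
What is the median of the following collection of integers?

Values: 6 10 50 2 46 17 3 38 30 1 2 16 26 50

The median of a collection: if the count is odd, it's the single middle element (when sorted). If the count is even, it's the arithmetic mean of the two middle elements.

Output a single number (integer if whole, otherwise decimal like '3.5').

Answer: 16.5

Derivation:
Step 1: insert 6 -> lo=[6] (size 1, max 6) hi=[] (size 0) -> median=6
Step 2: insert 10 -> lo=[6] (size 1, max 6) hi=[10] (size 1, min 10) -> median=8
Step 3: insert 50 -> lo=[6, 10] (size 2, max 10) hi=[50] (size 1, min 50) -> median=10
Step 4: insert 2 -> lo=[2, 6] (size 2, max 6) hi=[10, 50] (size 2, min 10) -> median=8
Step 5: insert 46 -> lo=[2, 6, 10] (size 3, max 10) hi=[46, 50] (size 2, min 46) -> median=10
Step 6: insert 17 -> lo=[2, 6, 10] (size 3, max 10) hi=[17, 46, 50] (size 3, min 17) -> median=13.5
Step 7: insert 3 -> lo=[2, 3, 6, 10] (size 4, max 10) hi=[17, 46, 50] (size 3, min 17) -> median=10
Step 8: insert 38 -> lo=[2, 3, 6, 10] (size 4, max 10) hi=[17, 38, 46, 50] (size 4, min 17) -> median=13.5
Step 9: insert 30 -> lo=[2, 3, 6, 10, 17] (size 5, max 17) hi=[30, 38, 46, 50] (size 4, min 30) -> median=17
Step 10: insert 1 -> lo=[1, 2, 3, 6, 10] (size 5, max 10) hi=[17, 30, 38, 46, 50] (size 5, min 17) -> median=13.5
Step 11: insert 2 -> lo=[1, 2, 2, 3, 6, 10] (size 6, max 10) hi=[17, 30, 38, 46, 50] (size 5, min 17) -> median=10
Step 12: insert 16 -> lo=[1, 2, 2, 3, 6, 10] (size 6, max 10) hi=[16, 17, 30, 38, 46, 50] (size 6, min 16) -> median=13
Step 13: insert 26 -> lo=[1, 2, 2, 3, 6, 10, 16] (size 7, max 16) hi=[17, 26, 30, 38, 46, 50] (size 6, min 17) -> median=16
Step 14: insert 50 -> lo=[1, 2, 2, 3, 6, 10, 16] (size 7, max 16) hi=[17, 26, 30, 38, 46, 50, 50] (size 7, min 17) -> median=16.5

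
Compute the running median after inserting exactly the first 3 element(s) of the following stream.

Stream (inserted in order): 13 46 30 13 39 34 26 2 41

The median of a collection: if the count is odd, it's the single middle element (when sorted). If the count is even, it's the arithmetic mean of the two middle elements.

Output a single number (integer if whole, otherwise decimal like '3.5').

Step 1: insert 13 -> lo=[13] (size 1, max 13) hi=[] (size 0) -> median=13
Step 2: insert 46 -> lo=[13] (size 1, max 13) hi=[46] (size 1, min 46) -> median=29.5
Step 3: insert 30 -> lo=[13, 30] (size 2, max 30) hi=[46] (size 1, min 46) -> median=30

Answer: 30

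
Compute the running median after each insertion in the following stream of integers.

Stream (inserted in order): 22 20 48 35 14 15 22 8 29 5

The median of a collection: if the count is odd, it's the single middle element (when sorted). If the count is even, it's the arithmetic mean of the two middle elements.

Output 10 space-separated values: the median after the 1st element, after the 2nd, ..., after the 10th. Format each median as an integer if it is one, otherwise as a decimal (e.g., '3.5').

Step 1: insert 22 -> lo=[22] (size 1, max 22) hi=[] (size 0) -> median=22
Step 2: insert 20 -> lo=[20] (size 1, max 20) hi=[22] (size 1, min 22) -> median=21
Step 3: insert 48 -> lo=[20, 22] (size 2, max 22) hi=[48] (size 1, min 48) -> median=22
Step 4: insert 35 -> lo=[20, 22] (size 2, max 22) hi=[35, 48] (size 2, min 35) -> median=28.5
Step 5: insert 14 -> lo=[14, 20, 22] (size 3, max 22) hi=[35, 48] (size 2, min 35) -> median=22
Step 6: insert 15 -> lo=[14, 15, 20] (size 3, max 20) hi=[22, 35, 48] (size 3, min 22) -> median=21
Step 7: insert 22 -> lo=[14, 15, 20, 22] (size 4, max 22) hi=[22, 35, 48] (size 3, min 22) -> median=22
Step 8: insert 8 -> lo=[8, 14, 15, 20] (size 4, max 20) hi=[22, 22, 35, 48] (size 4, min 22) -> median=21
Step 9: insert 29 -> lo=[8, 14, 15, 20, 22] (size 5, max 22) hi=[22, 29, 35, 48] (size 4, min 22) -> median=22
Step 10: insert 5 -> lo=[5, 8, 14, 15, 20] (size 5, max 20) hi=[22, 22, 29, 35, 48] (size 5, min 22) -> median=21

Answer: 22 21 22 28.5 22 21 22 21 22 21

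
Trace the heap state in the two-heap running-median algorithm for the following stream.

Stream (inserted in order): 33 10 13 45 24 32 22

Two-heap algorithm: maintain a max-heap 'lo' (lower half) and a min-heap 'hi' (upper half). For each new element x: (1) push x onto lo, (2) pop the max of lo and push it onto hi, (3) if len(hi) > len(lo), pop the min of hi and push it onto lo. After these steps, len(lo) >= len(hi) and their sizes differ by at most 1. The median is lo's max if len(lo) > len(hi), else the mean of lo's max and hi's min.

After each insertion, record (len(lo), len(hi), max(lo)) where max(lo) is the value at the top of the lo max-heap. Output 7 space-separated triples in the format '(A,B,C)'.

Step 1: insert 33 -> lo=[33] hi=[] -> (len(lo)=1, len(hi)=0, max(lo)=33)
Step 2: insert 10 -> lo=[10] hi=[33] -> (len(lo)=1, len(hi)=1, max(lo)=10)
Step 3: insert 13 -> lo=[10, 13] hi=[33] -> (len(lo)=2, len(hi)=1, max(lo)=13)
Step 4: insert 45 -> lo=[10, 13] hi=[33, 45] -> (len(lo)=2, len(hi)=2, max(lo)=13)
Step 5: insert 24 -> lo=[10, 13, 24] hi=[33, 45] -> (len(lo)=3, len(hi)=2, max(lo)=24)
Step 6: insert 32 -> lo=[10, 13, 24] hi=[32, 33, 45] -> (len(lo)=3, len(hi)=3, max(lo)=24)
Step 7: insert 22 -> lo=[10, 13, 22, 24] hi=[32, 33, 45] -> (len(lo)=4, len(hi)=3, max(lo)=24)

Answer: (1,0,33) (1,1,10) (2,1,13) (2,2,13) (3,2,24) (3,3,24) (4,3,24)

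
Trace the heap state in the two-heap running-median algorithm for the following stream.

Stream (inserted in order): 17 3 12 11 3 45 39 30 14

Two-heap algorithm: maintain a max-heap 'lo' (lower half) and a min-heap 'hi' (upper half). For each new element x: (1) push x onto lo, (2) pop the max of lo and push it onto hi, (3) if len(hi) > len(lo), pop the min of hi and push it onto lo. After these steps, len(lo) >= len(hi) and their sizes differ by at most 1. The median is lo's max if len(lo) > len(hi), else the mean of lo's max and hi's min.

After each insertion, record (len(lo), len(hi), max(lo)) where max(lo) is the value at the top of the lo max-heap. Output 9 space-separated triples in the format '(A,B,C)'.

Answer: (1,0,17) (1,1,3) (2,1,12) (2,2,11) (3,2,11) (3,3,11) (4,3,12) (4,4,12) (5,4,14)

Derivation:
Step 1: insert 17 -> lo=[17] hi=[] -> (len(lo)=1, len(hi)=0, max(lo)=17)
Step 2: insert 3 -> lo=[3] hi=[17] -> (len(lo)=1, len(hi)=1, max(lo)=3)
Step 3: insert 12 -> lo=[3, 12] hi=[17] -> (len(lo)=2, len(hi)=1, max(lo)=12)
Step 4: insert 11 -> lo=[3, 11] hi=[12, 17] -> (len(lo)=2, len(hi)=2, max(lo)=11)
Step 5: insert 3 -> lo=[3, 3, 11] hi=[12, 17] -> (len(lo)=3, len(hi)=2, max(lo)=11)
Step 6: insert 45 -> lo=[3, 3, 11] hi=[12, 17, 45] -> (len(lo)=3, len(hi)=3, max(lo)=11)
Step 7: insert 39 -> lo=[3, 3, 11, 12] hi=[17, 39, 45] -> (len(lo)=4, len(hi)=3, max(lo)=12)
Step 8: insert 30 -> lo=[3, 3, 11, 12] hi=[17, 30, 39, 45] -> (len(lo)=4, len(hi)=4, max(lo)=12)
Step 9: insert 14 -> lo=[3, 3, 11, 12, 14] hi=[17, 30, 39, 45] -> (len(lo)=5, len(hi)=4, max(lo)=14)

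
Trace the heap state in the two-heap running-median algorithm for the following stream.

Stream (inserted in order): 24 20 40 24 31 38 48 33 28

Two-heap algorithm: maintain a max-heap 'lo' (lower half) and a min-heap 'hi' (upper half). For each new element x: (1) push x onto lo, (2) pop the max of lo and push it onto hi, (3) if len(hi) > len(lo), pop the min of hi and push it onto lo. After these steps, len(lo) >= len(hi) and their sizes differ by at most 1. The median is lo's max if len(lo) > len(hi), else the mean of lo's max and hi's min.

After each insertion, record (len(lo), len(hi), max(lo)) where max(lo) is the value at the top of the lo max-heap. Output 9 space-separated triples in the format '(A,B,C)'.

Step 1: insert 24 -> lo=[24] hi=[] -> (len(lo)=1, len(hi)=0, max(lo)=24)
Step 2: insert 20 -> lo=[20] hi=[24] -> (len(lo)=1, len(hi)=1, max(lo)=20)
Step 3: insert 40 -> lo=[20, 24] hi=[40] -> (len(lo)=2, len(hi)=1, max(lo)=24)
Step 4: insert 24 -> lo=[20, 24] hi=[24, 40] -> (len(lo)=2, len(hi)=2, max(lo)=24)
Step 5: insert 31 -> lo=[20, 24, 24] hi=[31, 40] -> (len(lo)=3, len(hi)=2, max(lo)=24)
Step 6: insert 38 -> lo=[20, 24, 24] hi=[31, 38, 40] -> (len(lo)=3, len(hi)=3, max(lo)=24)
Step 7: insert 48 -> lo=[20, 24, 24, 31] hi=[38, 40, 48] -> (len(lo)=4, len(hi)=3, max(lo)=31)
Step 8: insert 33 -> lo=[20, 24, 24, 31] hi=[33, 38, 40, 48] -> (len(lo)=4, len(hi)=4, max(lo)=31)
Step 9: insert 28 -> lo=[20, 24, 24, 28, 31] hi=[33, 38, 40, 48] -> (len(lo)=5, len(hi)=4, max(lo)=31)

Answer: (1,0,24) (1,1,20) (2,1,24) (2,2,24) (3,2,24) (3,3,24) (4,3,31) (4,4,31) (5,4,31)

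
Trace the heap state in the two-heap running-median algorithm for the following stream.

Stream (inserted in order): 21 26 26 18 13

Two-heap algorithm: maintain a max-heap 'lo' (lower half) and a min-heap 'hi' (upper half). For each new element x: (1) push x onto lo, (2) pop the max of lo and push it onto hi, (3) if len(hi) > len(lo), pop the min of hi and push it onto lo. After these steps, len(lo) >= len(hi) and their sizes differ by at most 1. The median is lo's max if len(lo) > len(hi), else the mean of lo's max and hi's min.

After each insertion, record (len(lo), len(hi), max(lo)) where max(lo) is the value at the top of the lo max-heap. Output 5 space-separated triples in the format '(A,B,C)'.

Step 1: insert 21 -> lo=[21] hi=[] -> (len(lo)=1, len(hi)=0, max(lo)=21)
Step 2: insert 26 -> lo=[21] hi=[26] -> (len(lo)=1, len(hi)=1, max(lo)=21)
Step 3: insert 26 -> lo=[21, 26] hi=[26] -> (len(lo)=2, len(hi)=1, max(lo)=26)
Step 4: insert 18 -> lo=[18, 21] hi=[26, 26] -> (len(lo)=2, len(hi)=2, max(lo)=21)
Step 5: insert 13 -> lo=[13, 18, 21] hi=[26, 26] -> (len(lo)=3, len(hi)=2, max(lo)=21)

Answer: (1,0,21) (1,1,21) (2,1,26) (2,2,21) (3,2,21)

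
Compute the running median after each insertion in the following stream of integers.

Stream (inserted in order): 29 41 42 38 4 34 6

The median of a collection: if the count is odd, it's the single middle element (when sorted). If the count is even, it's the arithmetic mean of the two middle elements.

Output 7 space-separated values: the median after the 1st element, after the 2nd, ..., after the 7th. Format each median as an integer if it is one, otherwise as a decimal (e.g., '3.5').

Answer: 29 35 41 39.5 38 36 34

Derivation:
Step 1: insert 29 -> lo=[29] (size 1, max 29) hi=[] (size 0) -> median=29
Step 2: insert 41 -> lo=[29] (size 1, max 29) hi=[41] (size 1, min 41) -> median=35
Step 3: insert 42 -> lo=[29, 41] (size 2, max 41) hi=[42] (size 1, min 42) -> median=41
Step 4: insert 38 -> lo=[29, 38] (size 2, max 38) hi=[41, 42] (size 2, min 41) -> median=39.5
Step 5: insert 4 -> lo=[4, 29, 38] (size 3, max 38) hi=[41, 42] (size 2, min 41) -> median=38
Step 6: insert 34 -> lo=[4, 29, 34] (size 3, max 34) hi=[38, 41, 42] (size 3, min 38) -> median=36
Step 7: insert 6 -> lo=[4, 6, 29, 34] (size 4, max 34) hi=[38, 41, 42] (size 3, min 38) -> median=34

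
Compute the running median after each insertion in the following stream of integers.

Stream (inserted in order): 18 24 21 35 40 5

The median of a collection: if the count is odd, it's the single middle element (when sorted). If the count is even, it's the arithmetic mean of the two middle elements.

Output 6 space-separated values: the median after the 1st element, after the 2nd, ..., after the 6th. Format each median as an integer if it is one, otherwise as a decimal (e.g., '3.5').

Answer: 18 21 21 22.5 24 22.5

Derivation:
Step 1: insert 18 -> lo=[18] (size 1, max 18) hi=[] (size 0) -> median=18
Step 2: insert 24 -> lo=[18] (size 1, max 18) hi=[24] (size 1, min 24) -> median=21
Step 3: insert 21 -> lo=[18, 21] (size 2, max 21) hi=[24] (size 1, min 24) -> median=21
Step 4: insert 35 -> lo=[18, 21] (size 2, max 21) hi=[24, 35] (size 2, min 24) -> median=22.5
Step 5: insert 40 -> lo=[18, 21, 24] (size 3, max 24) hi=[35, 40] (size 2, min 35) -> median=24
Step 6: insert 5 -> lo=[5, 18, 21] (size 3, max 21) hi=[24, 35, 40] (size 3, min 24) -> median=22.5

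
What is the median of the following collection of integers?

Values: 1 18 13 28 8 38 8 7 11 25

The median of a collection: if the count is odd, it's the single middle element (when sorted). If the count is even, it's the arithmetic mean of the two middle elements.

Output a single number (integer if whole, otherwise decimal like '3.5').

Answer: 12

Derivation:
Step 1: insert 1 -> lo=[1] (size 1, max 1) hi=[] (size 0) -> median=1
Step 2: insert 18 -> lo=[1] (size 1, max 1) hi=[18] (size 1, min 18) -> median=9.5
Step 3: insert 13 -> lo=[1, 13] (size 2, max 13) hi=[18] (size 1, min 18) -> median=13
Step 4: insert 28 -> lo=[1, 13] (size 2, max 13) hi=[18, 28] (size 2, min 18) -> median=15.5
Step 5: insert 8 -> lo=[1, 8, 13] (size 3, max 13) hi=[18, 28] (size 2, min 18) -> median=13
Step 6: insert 38 -> lo=[1, 8, 13] (size 3, max 13) hi=[18, 28, 38] (size 3, min 18) -> median=15.5
Step 7: insert 8 -> lo=[1, 8, 8, 13] (size 4, max 13) hi=[18, 28, 38] (size 3, min 18) -> median=13
Step 8: insert 7 -> lo=[1, 7, 8, 8] (size 4, max 8) hi=[13, 18, 28, 38] (size 4, min 13) -> median=10.5
Step 9: insert 11 -> lo=[1, 7, 8, 8, 11] (size 5, max 11) hi=[13, 18, 28, 38] (size 4, min 13) -> median=11
Step 10: insert 25 -> lo=[1, 7, 8, 8, 11] (size 5, max 11) hi=[13, 18, 25, 28, 38] (size 5, min 13) -> median=12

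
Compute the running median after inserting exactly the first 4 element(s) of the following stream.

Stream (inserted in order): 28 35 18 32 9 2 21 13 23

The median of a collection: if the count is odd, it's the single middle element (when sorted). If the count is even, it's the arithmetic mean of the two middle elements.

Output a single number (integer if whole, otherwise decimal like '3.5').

Step 1: insert 28 -> lo=[28] (size 1, max 28) hi=[] (size 0) -> median=28
Step 2: insert 35 -> lo=[28] (size 1, max 28) hi=[35] (size 1, min 35) -> median=31.5
Step 3: insert 18 -> lo=[18, 28] (size 2, max 28) hi=[35] (size 1, min 35) -> median=28
Step 4: insert 32 -> lo=[18, 28] (size 2, max 28) hi=[32, 35] (size 2, min 32) -> median=30

Answer: 30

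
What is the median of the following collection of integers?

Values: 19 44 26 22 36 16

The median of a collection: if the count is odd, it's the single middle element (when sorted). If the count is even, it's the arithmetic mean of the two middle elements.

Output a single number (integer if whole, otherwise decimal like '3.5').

Step 1: insert 19 -> lo=[19] (size 1, max 19) hi=[] (size 0) -> median=19
Step 2: insert 44 -> lo=[19] (size 1, max 19) hi=[44] (size 1, min 44) -> median=31.5
Step 3: insert 26 -> lo=[19, 26] (size 2, max 26) hi=[44] (size 1, min 44) -> median=26
Step 4: insert 22 -> lo=[19, 22] (size 2, max 22) hi=[26, 44] (size 2, min 26) -> median=24
Step 5: insert 36 -> lo=[19, 22, 26] (size 3, max 26) hi=[36, 44] (size 2, min 36) -> median=26
Step 6: insert 16 -> lo=[16, 19, 22] (size 3, max 22) hi=[26, 36, 44] (size 3, min 26) -> median=24

Answer: 24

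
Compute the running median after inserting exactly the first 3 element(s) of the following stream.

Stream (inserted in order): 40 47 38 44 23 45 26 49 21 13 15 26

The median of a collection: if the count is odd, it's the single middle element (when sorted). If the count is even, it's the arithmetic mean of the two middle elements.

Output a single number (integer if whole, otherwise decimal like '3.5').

Step 1: insert 40 -> lo=[40] (size 1, max 40) hi=[] (size 0) -> median=40
Step 2: insert 47 -> lo=[40] (size 1, max 40) hi=[47] (size 1, min 47) -> median=43.5
Step 3: insert 38 -> lo=[38, 40] (size 2, max 40) hi=[47] (size 1, min 47) -> median=40

Answer: 40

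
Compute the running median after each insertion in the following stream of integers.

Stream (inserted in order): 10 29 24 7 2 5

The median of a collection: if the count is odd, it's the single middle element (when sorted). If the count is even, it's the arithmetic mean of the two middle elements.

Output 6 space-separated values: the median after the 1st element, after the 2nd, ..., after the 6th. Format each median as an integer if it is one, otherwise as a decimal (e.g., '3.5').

Answer: 10 19.5 24 17 10 8.5

Derivation:
Step 1: insert 10 -> lo=[10] (size 1, max 10) hi=[] (size 0) -> median=10
Step 2: insert 29 -> lo=[10] (size 1, max 10) hi=[29] (size 1, min 29) -> median=19.5
Step 3: insert 24 -> lo=[10, 24] (size 2, max 24) hi=[29] (size 1, min 29) -> median=24
Step 4: insert 7 -> lo=[7, 10] (size 2, max 10) hi=[24, 29] (size 2, min 24) -> median=17
Step 5: insert 2 -> lo=[2, 7, 10] (size 3, max 10) hi=[24, 29] (size 2, min 24) -> median=10
Step 6: insert 5 -> lo=[2, 5, 7] (size 3, max 7) hi=[10, 24, 29] (size 3, min 10) -> median=8.5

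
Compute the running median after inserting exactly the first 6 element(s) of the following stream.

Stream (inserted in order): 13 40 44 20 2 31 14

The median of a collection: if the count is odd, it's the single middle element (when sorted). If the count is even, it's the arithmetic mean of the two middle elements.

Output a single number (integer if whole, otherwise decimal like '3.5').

Step 1: insert 13 -> lo=[13] (size 1, max 13) hi=[] (size 0) -> median=13
Step 2: insert 40 -> lo=[13] (size 1, max 13) hi=[40] (size 1, min 40) -> median=26.5
Step 3: insert 44 -> lo=[13, 40] (size 2, max 40) hi=[44] (size 1, min 44) -> median=40
Step 4: insert 20 -> lo=[13, 20] (size 2, max 20) hi=[40, 44] (size 2, min 40) -> median=30
Step 5: insert 2 -> lo=[2, 13, 20] (size 3, max 20) hi=[40, 44] (size 2, min 40) -> median=20
Step 6: insert 31 -> lo=[2, 13, 20] (size 3, max 20) hi=[31, 40, 44] (size 3, min 31) -> median=25.5

Answer: 25.5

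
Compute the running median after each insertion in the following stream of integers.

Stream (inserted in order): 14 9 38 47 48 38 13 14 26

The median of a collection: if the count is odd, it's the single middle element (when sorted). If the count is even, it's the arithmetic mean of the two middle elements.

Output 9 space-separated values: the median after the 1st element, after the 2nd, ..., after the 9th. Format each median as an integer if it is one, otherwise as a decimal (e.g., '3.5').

Step 1: insert 14 -> lo=[14] (size 1, max 14) hi=[] (size 0) -> median=14
Step 2: insert 9 -> lo=[9] (size 1, max 9) hi=[14] (size 1, min 14) -> median=11.5
Step 3: insert 38 -> lo=[9, 14] (size 2, max 14) hi=[38] (size 1, min 38) -> median=14
Step 4: insert 47 -> lo=[9, 14] (size 2, max 14) hi=[38, 47] (size 2, min 38) -> median=26
Step 5: insert 48 -> lo=[9, 14, 38] (size 3, max 38) hi=[47, 48] (size 2, min 47) -> median=38
Step 6: insert 38 -> lo=[9, 14, 38] (size 3, max 38) hi=[38, 47, 48] (size 3, min 38) -> median=38
Step 7: insert 13 -> lo=[9, 13, 14, 38] (size 4, max 38) hi=[38, 47, 48] (size 3, min 38) -> median=38
Step 8: insert 14 -> lo=[9, 13, 14, 14] (size 4, max 14) hi=[38, 38, 47, 48] (size 4, min 38) -> median=26
Step 9: insert 26 -> lo=[9, 13, 14, 14, 26] (size 5, max 26) hi=[38, 38, 47, 48] (size 4, min 38) -> median=26

Answer: 14 11.5 14 26 38 38 38 26 26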